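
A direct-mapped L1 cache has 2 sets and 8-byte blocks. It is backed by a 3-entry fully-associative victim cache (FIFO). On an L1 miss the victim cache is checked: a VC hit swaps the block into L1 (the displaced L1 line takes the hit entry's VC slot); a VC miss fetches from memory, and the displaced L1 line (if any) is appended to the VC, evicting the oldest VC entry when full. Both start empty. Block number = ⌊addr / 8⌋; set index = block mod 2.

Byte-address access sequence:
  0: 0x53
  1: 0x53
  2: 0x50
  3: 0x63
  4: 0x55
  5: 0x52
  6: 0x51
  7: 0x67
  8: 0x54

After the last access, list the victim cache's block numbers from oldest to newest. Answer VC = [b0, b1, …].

0: 0x53 (blk 10, set 0) → MISS  vc=[]
1: 0x53 (blk 10, set 0) → L1-HIT  vc=[]
2: 0x50 (blk 10, set 0) → L1-HIT  vc=[]
3: 0x63 (blk 12, set 0) → MISS  vc=[10]
4: 0x55 (blk 10, set 0) → VC-HIT  vc=[12]
5: 0x52 (blk 10, set 0) → L1-HIT  vc=[12]
6: 0x51 (blk 10, set 0) → L1-HIT  vc=[12]
7: 0x67 (blk 12, set 0) → VC-HIT  vc=[10]
8: 0x54 (blk 10, set 0) → VC-HIT  vc=[12]

VC = [12]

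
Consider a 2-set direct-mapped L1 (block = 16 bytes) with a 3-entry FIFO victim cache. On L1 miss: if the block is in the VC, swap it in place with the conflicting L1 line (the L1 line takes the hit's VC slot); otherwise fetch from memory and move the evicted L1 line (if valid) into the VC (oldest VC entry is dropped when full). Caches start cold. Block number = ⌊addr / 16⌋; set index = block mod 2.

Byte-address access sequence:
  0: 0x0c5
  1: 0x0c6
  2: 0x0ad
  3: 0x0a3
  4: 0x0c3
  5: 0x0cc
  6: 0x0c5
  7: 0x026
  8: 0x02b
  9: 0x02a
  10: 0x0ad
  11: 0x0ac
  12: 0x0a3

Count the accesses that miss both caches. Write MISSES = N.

#0 0xc5→b12/s0 MISS; vc=[]
#1 0xc6→b12/s0 L1-HIT; vc=[]
#2 0xad→b10/s0 MISS; vc=[12]
#3 0xa3→b10/s0 L1-HIT; vc=[12]
#4 0xc3→b12/s0 VC-HIT; vc=[10]
#5 0xcc→b12/s0 L1-HIT; vc=[10]
#6 0xc5→b12/s0 L1-HIT; vc=[10]
#7 0x26→b2/s0 MISS; vc=[10,12]
#8 0x2b→b2/s0 L1-HIT; vc=[10,12]
#9 0x2a→b2/s0 L1-HIT; vc=[10,12]
#10 0xad→b10/s0 VC-HIT; vc=[2,12]
#11 0xac→b10/s0 L1-HIT; vc=[2,12]
#12 0xa3→b10/s0 L1-HIT; vc=[2,12]

MISSES = 3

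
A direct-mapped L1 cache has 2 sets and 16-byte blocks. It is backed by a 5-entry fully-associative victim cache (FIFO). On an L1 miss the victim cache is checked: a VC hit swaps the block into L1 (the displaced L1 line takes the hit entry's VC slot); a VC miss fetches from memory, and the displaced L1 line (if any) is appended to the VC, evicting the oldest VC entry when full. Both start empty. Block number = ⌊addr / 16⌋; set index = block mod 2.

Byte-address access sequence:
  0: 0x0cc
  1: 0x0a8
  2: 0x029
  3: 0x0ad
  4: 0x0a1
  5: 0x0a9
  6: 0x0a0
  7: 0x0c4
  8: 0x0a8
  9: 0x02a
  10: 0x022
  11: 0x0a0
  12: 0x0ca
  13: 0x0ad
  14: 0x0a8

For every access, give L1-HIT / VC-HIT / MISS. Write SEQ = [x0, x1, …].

SEQ = [MISS, MISS, MISS, VC-HIT, L1-HIT, L1-HIT, L1-HIT, VC-HIT, VC-HIT, VC-HIT, L1-HIT, VC-HIT, VC-HIT, VC-HIT, L1-HIT]

0: 0xcc (blk 12, set 0) → MISS  vc=[]
1: 0xa8 (blk 10, set 0) → MISS  vc=[12]
2: 0x29 (blk 2, set 0) → MISS  vc=[12, 10]
3: 0xad (blk 10, set 0) → VC-HIT  vc=[12, 2]
4: 0xa1 (blk 10, set 0) → L1-HIT  vc=[12, 2]
5: 0xa9 (blk 10, set 0) → L1-HIT  vc=[12, 2]
6: 0xa0 (blk 10, set 0) → L1-HIT  vc=[12, 2]
7: 0xc4 (blk 12, set 0) → VC-HIT  vc=[10, 2]
8: 0xa8 (blk 10, set 0) → VC-HIT  vc=[12, 2]
9: 0x2a (blk 2, set 0) → VC-HIT  vc=[12, 10]
10: 0x22 (blk 2, set 0) → L1-HIT  vc=[12, 10]
11: 0xa0 (blk 10, set 0) → VC-HIT  vc=[12, 2]
12: 0xca (blk 12, set 0) → VC-HIT  vc=[10, 2]
13: 0xad (blk 10, set 0) → VC-HIT  vc=[12, 2]
14: 0xa8 (blk 10, set 0) → L1-HIT  vc=[12, 2]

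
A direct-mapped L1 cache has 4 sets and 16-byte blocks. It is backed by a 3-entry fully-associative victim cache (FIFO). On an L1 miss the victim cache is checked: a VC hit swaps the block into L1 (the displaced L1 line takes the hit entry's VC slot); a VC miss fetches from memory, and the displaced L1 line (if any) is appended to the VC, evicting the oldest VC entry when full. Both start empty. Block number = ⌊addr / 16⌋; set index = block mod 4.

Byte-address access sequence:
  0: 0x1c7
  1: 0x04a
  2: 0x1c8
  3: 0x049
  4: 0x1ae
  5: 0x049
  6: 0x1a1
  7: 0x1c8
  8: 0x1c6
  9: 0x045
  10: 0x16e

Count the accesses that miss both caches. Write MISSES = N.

MISSES = 4

  [0] addr=0x1c7 blk=28 s=0: MISS | VC []
  [1] addr=0x4a blk=4 s=0: MISS | VC [28]
  [2] addr=0x1c8 blk=28 s=0: VC-HIT | VC [4]
  [3] addr=0x49 blk=4 s=0: VC-HIT | VC [28]
  [4] addr=0x1ae blk=26 s=2: MISS | VC [28]
  [5] addr=0x49 blk=4 s=0: L1-HIT | VC [28]
  [6] addr=0x1a1 blk=26 s=2: L1-HIT | VC [28]
  [7] addr=0x1c8 blk=28 s=0: VC-HIT | VC [4]
  [8] addr=0x1c6 blk=28 s=0: L1-HIT | VC [4]
  [9] addr=0x45 blk=4 s=0: VC-HIT | VC [28]
  [10] addr=0x16e blk=22 s=2: MISS | VC [28, 26]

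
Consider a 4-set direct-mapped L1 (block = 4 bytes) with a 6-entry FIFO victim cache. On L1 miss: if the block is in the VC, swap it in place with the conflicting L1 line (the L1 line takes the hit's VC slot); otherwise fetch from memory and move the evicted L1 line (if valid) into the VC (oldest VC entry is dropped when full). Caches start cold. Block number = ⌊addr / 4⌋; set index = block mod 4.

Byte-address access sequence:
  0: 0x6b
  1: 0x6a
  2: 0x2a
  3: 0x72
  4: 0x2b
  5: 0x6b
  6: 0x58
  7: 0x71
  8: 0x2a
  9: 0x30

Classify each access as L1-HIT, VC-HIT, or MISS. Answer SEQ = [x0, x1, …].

#0 0x6b→b26/s2 MISS; vc=[]
#1 0x6a→b26/s2 L1-HIT; vc=[]
#2 0x2a→b10/s2 MISS; vc=[26]
#3 0x72→b28/s0 MISS; vc=[26]
#4 0x2b→b10/s2 L1-HIT; vc=[26]
#5 0x6b→b26/s2 VC-HIT; vc=[10]
#6 0x58→b22/s2 MISS; vc=[10,26]
#7 0x71→b28/s0 L1-HIT; vc=[10,26]
#8 0x2a→b10/s2 VC-HIT; vc=[22,26]
#9 0x30→b12/s0 MISS; vc=[22,26,28]

SEQ = [MISS, L1-HIT, MISS, MISS, L1-HIT, VC-HIT, MISS, L1-HIT, VC-HIT, MISS]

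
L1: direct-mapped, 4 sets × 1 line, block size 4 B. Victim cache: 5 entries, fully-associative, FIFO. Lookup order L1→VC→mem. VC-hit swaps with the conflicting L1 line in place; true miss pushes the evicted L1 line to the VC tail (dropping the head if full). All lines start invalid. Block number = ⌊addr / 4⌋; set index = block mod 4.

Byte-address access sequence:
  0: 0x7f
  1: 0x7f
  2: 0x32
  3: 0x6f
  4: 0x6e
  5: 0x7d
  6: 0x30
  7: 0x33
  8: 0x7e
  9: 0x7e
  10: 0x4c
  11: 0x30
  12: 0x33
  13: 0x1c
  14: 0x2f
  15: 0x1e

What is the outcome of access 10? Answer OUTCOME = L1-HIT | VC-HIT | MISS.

OUTCOME = MISS

#0 0x7f→b31/s3 MISS; vc=[]
#1 0x7f→b31/s3 L1-HIT; vc=[]
#2 0x32→b12/s0 MISS; vc=[]
#3 0x6f→b27/s3 MISS; vc=[31]
#4 0x6e→b27/s3 L1-HIT; vc=[31]
#5 0x7d→b31/s3 VC-HIT; vc=[27]
#6 0x30→b12/s0 L1-HIT; vc=[27]
#7 0x33→b12/s0 L1-HIT; vc=[27]
#8 0x7e→b31/s3 L1-HIT; vc=[27]
#9 0x7e→b31/s3 L1-HIT; vc=[27]
#10 0x4c→b19/s3 MISS; vc=[27,31]
#11 0x30→b12/s0 L1-HIT; vc=[27,31]
#12 0x33→b12/s0 L1-HIT; vc=[27,31]
#13 0x1c→b7/s3 MISS; vc=[27,31,19]
#14 0x2f→b11/s3 MISS; vc=[27,31,19,7]
#15 0x1e→b7/s3 VC-HIT; vc=[27,31,19,11]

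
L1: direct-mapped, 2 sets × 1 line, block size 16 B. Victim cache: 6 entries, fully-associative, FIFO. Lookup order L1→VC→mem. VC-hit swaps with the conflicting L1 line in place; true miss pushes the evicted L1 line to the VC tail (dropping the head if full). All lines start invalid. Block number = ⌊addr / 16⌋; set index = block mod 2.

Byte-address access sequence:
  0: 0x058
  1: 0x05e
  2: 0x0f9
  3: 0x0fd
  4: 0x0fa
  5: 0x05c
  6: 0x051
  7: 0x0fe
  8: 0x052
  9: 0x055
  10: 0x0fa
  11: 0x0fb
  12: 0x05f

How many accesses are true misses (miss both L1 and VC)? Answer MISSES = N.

MISSES = 2

0: 0x58 (blk 5, set 1) → MISS  vc=[]
1: 0x5e (blk 5, set 1) → L1-HIT  vc=[]
2: 0xf9 (blk 15, set 1) → MISS  vc=[5]
3: 0xfd (blk 15, set 1) → L1-HIT  vc=[5]
4: 0xfa (blk 15, set 1) → L1-HIT  vc=[5]
5: 0x5c (blk 5, set 1) → VC-HIT  vc=[15]
6: 0x51 (blk 5, set 1) → L1-HIT  vc=[15]
7: 0xfe (blk 15, set 1) → VC-HIT  vc=[5]
8: 0x52 (blk 5, set 1) → VC-HIT  vc=[15]
9: 0x55 (blk 5, set 1) → L1-HIT  vc=[15]
10: 0xfa (blk 15, set 1) → VC-HIT  vc=[5]
11: 0xfb (blk 15, set 1) → L1-HIT  vc=[5]
12: 0x5f (blk 5, set 1) → VC-HIT  vc=[15]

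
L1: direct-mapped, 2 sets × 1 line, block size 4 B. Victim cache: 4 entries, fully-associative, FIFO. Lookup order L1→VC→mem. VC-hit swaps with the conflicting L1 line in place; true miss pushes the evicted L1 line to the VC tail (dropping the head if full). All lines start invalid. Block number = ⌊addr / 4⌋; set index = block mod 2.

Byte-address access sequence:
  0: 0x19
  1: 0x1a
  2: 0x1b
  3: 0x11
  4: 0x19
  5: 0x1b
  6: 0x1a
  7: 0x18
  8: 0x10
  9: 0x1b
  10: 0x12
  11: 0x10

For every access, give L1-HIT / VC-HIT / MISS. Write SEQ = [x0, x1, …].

SEQ = [MISS, L1-HIT, L1-HIT, MISS, VC-HIT, L1-HIT, L1-HIT, L1-HIT, VC-HIT, VC-HIT, VC-HIT, L1-HIT]

0: 0x19 (blk 6, set 0) → MISS  vc=[]
1: 0x1a (blk 6, set 0) → L1-HIT  vc=[]
2: 0x1b (blk 6, set 0) → L1-HIT  vc=[]
3: 0x11 (blk 4, set 0) → MISS  vc=[6]
4: 0x19 (blk 6, set 0) → VC-HIT  vc=[4]
5: 0x1b (blk 6, set 0) → L1-HIT  vc=[4]
6: 0x1a (blk 6, set 0) → L1-HIT  vc=[4]
7: 0x18 (blk 6, set 0) → L1-HIT  vc=[4]
8: 0x10 (blk 4, set 0) → VC-HIT  vc=[6]
9: 0x1b (blk 6, set 0) → VC-HIT  vc=[4]
10: 0x12 (blk 4, set 0) → VC-HIT  vc=[6]
11: 0x10 (blk 4, set 0) → L1-HIT  vc=[6]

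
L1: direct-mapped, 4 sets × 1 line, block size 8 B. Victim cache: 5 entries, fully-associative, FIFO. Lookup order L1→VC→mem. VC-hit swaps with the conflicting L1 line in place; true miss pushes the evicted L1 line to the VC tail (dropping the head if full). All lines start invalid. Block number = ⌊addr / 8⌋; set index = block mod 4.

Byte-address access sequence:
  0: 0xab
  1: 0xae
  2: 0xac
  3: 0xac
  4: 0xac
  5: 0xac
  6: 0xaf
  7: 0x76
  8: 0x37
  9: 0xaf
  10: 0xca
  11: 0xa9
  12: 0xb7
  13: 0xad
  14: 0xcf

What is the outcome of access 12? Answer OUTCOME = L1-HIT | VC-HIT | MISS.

OUTCOME = MISS

  [0] addr=0xab blk=21 s=1: MISS | VC []
  [1] addr=0xae blk=21 s=1: L1-HIT | VC []
  [2] addr=0xac blk=21 s=1: L1-HIT | VC []
  [3] addr=0xac blk=21 s=1: L1-HIT | VC []
  [4] addr=0xac blk=21 s=1: L1-HIT | VC []
  [5] addr=0xac blk=21 s=1: L1-HIT | VC []
  [6] addr=0xaf blk=21 s=1: L1-HIT | VC []
  [7] addr=0x76 blk=14 s=2: MISS | VC []
  [8] addr=0x37 blk=6 s=2: MISS | VC [14]
  [9] addr=0xaf blk=21 s=1: L1-HIT | VC [14]
  [10] addr=0xca blk=25 s=1: MISS | VC [14, 21]
  [11] addr=0xa9 blk=21 s=1: VC-HIT | VC [14, 25]
  [12] addr=0xb7 blk=22 s=2: MISS | VC [14, 25, 6]
  [13] addr=0xad blk=21 s=1: L1-HIT | VC [14, 25, 6]
  [14] addr=0xcf blk=25 s=1: VC-HIT | VC [14, 21, 6]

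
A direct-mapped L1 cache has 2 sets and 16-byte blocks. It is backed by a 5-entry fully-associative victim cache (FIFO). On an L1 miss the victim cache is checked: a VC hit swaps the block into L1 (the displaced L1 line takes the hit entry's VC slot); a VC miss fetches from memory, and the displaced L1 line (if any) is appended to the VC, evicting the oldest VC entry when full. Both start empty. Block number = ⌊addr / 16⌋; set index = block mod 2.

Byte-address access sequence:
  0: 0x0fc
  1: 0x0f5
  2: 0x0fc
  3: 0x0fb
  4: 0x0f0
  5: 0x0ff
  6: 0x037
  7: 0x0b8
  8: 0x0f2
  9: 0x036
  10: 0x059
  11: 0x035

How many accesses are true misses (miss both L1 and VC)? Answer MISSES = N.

  [0] addr=0xfc blk=15 s=1: MISS | VC []
  [1] addr=0xf5 blk=15 s=1: L1-HIT | VC []
  [2] addr=0xfc blk=15 s=1: L1-HIT | VC []
  [3] addr=0xfb blk=15 s=1: L1-HIT | VC []
  [4] addr=0xf0 blk=15 s=1: L1-HIT | VC []
  [5] addr=0xff blk=15 s=1: L1-HIT | VC []
  [6] addr=0x37 blk=3 s=1: MISS | VC [15]
  [7] addr=0xb8 blk=11 s=1: MISS | VC [15, 3]
  [8] addr=0xf2 blk=15 s=1: VC-HIT | VC [11, 3]
  [9] addr=0x36 blk=3 s=1: VC-HIT | VC [11, 15]
  [10] addr=0x59 blk=5 s=1: MISS | VC [11, 15, 3]
  [11] addr=0x35 blk=3 s=1: VC-HIT | VC [11, 15, 5]

MISSES = 4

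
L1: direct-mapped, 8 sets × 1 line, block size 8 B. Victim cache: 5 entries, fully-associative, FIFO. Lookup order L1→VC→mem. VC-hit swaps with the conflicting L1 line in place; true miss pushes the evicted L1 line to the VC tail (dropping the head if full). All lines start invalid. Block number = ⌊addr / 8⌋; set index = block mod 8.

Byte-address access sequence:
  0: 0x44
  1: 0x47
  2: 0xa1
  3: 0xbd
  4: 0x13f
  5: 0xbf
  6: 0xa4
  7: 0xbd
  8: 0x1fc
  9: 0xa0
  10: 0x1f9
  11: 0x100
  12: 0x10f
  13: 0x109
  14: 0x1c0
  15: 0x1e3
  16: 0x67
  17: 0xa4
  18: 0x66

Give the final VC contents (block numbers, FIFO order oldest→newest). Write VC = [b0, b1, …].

  [0] addr=0x44 blk=8 s=0: MISS | VC []
  [1] addr=0x47 blk=8 s=0: L1-HIT | VC []
  [2] addr=0xa1 blk=20 s=4: MISS | VC []
  [3] addr=0xbd blk=23 s=7: MISS | VC []
  [4] addr=0x13f blk=39 s=7: MISS | VC [23]
  [5] addr=0xbf blk=23 s=7: VC-HIT | VC [39]
  [6] addr=0xa4 blk=20 s=4: L1-HIT | VC [39]
  [7] addr=0xbd blk=23 s=7: L1-HIT | VC [39]
  [8] addr=0x1fc blk=63 s=7: MISS | VC [39, 23]
  [9] addr=0xa0 blk=20 s=4: L1-HIT | VC [39, 23]
  [10] addr=0x1f9 blk=63 s=7: L1-HIT | VC [39, 23]
  [11] addr=0x100 blk=32 s=0: MISS | VC [39, 23, 8]
  [12] addr=0x10f blk=33 s=1: MISS | VC [39, 23, 8]
  [13] addr=0x109 blk=33 s=1: L1-HIT | VC [39, 23, 8]
  [14] addr=0x1c0 blk=56 s=0: MISS | VC [39, 23, 8, 32]
  [15] addr=0x1e3 blk=60 s=4: MISS | VC [39, 23, 8, 32, 20]
  [16] addr=0x67 blk=12 s=4: MISS | VC [23, 8, 32, 20, 60]
  [17] addr=0xa4 blk=20 s=4: VC-HIT | VC [23, 8, 32, 12, 60]
  [18] addr=0x66 blk=12 s=4: VC-HIT | VC [23, 8, 32, 20, 60]

VC = [23, 8, 32, 20, 60]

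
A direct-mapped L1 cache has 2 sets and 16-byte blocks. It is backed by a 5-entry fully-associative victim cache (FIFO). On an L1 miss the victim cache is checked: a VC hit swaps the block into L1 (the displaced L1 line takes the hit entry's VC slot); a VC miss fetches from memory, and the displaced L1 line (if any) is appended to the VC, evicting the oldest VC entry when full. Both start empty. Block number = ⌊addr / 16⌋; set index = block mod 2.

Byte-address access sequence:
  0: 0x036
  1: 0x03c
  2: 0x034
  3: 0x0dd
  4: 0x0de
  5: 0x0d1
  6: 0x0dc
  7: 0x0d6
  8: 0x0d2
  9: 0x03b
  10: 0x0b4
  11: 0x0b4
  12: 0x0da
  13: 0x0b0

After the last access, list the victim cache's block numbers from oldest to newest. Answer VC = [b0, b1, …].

VC = [13, 3]

  [0] addr=0x36 blk=3 s=1: MISS | VC []
  [1] addr=0x3c blk=3 s=1: L1-HIT | VC []
  [2] addr=0x34 blk=3 s=1: L1-HIT | VC []
  [3] addr=0xdd blk=13 s=1: MISS | VC [3]
  [4] addr=0xde blk=13 s=1: L1-HIT | VC [3]
  [5] addr=0xd1 blk=13 s=1: L1-HIT | VC [3]
  [6] addr=0xdc blk=13 s=1: L1-HIT | VC [3]
  [7] addr=0xd6 blk=13 s=1: L1-HIT | VC [3]
  [8] addr=0xd2 blk=13 s=1: L1-HIT | VC [3]
  [9] addr=0x3b blk=3 s=1: VC-HIT | VC [13]
  [10] addr=0xb4 blk=11 s=1: MISS | VC [13, 3]
  [11] addr=0xb4 blk=11 s=1: L1-HIT | VC [13, 3]
  [12] addr=0xda blk=13 s=1: VC-HIT | VC [11, 3]
  [13] addr=0xb0 blk=11 s=1: VC-HIT | VC [13, 3]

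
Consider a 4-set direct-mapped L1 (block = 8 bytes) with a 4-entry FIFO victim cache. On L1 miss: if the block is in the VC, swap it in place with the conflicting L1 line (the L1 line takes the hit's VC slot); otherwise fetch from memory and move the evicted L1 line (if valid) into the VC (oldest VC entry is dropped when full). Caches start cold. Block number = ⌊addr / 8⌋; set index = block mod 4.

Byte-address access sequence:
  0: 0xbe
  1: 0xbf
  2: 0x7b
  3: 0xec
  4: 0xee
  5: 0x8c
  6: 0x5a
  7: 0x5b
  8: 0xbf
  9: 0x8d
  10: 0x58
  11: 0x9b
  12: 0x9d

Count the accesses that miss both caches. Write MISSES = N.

#0 0xbe→b23/s3 MISS; vc=[]
#1 0xbf→b23/s3 L1-HIT; vc=[]
#2 0x7b→b15/s3 MISS; vc=[23]
#3 0xec→b29/s1 MISS; vc=[23]
#4 0xee→b29/s1 L1-HIT; vc=[23]
#5 0x8c→b17/s1 MISS; vc=[23,29]
#6 0x5a→b11/s3 MISS; vc=[23,29,15]
#7 0x5b→b11/s3 L1-HIT; vc=[23,29,15]
#8 0xbf→b23/s3 VC-HIT; vc=[11,29,15]
#9 0x8d→b17/s1 L1-HIT; vc=[11,29,15]
#10 0x58→b11/s3 VC-HIT; vc=[23,29,15]
#11 0x9b→b19/s3 MISS; vc=[23,29,15,11]
#12 0x9d→b19/s3 L1-HIT; vc=[23,29,15,11]

MISSES = 6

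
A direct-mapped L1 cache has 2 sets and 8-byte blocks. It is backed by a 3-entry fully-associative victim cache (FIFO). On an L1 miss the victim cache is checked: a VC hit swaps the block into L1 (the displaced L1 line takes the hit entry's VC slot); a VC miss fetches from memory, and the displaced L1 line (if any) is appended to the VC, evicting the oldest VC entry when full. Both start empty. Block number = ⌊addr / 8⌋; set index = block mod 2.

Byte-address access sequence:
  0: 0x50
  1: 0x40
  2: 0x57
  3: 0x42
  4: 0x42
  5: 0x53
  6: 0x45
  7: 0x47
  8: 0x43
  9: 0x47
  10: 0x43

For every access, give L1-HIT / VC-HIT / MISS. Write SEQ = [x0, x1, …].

SEQ = [MISS, MISS, VC-HIT, VC-HIT, L1-HIT, VC-HIT, VC-HIT, L1-HIT, L1-HIT, L1-HIT, L1-HIT]

0: 0x50 (blk 10, set 0) → MISS  vc=[]
1: 0x40 (blk 8, set 0) → MISS  vc=[10]
2: 0x57 (blk 10, set 0) → VC-HIT  vc=[8]
3: 0x42 (blk 8, set 0) → VC-HIT  vc=[10]
4: 0x42 (blk 8, set 0) → L1-HIT  vc=[10]
5: 0x53 (blk 10, set 0) → VC-HIT  vc=[8]
6: 0x45 (blk 8, set 0) → VC-HIT  vc=[10]
7: 0x47 (blk 8, set 0) → L1-HIT  vc=[10]
8: 0x43 (blk 8, set 0) → L1-HIT  vc=[10]
9: 0x47 (blk 8, set 0) → L1-HIT  vc=[10]
10: 0x43 (blk 8, set 0) → L1-HIT  vc=[10]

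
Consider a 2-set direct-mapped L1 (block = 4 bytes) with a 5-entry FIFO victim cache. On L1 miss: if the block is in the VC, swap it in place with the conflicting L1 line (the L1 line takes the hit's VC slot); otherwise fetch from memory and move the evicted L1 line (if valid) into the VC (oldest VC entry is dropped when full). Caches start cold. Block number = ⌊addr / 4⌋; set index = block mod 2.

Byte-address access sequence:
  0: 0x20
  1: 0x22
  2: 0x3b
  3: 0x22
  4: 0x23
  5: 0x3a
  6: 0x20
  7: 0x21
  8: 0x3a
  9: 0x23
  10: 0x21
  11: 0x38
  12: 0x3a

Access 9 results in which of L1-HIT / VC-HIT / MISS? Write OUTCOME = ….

OUTCOME = VC-HIT

0: 0x20 (blk 8, set 0) → MISS  vc=[]
1: 0x22 (blk 8, set 0) → L1-HIT  vc=[]
2: 0x3b (blk 14, set 0) → MISS  vc=[8]
3: 0x22 (blk 8, set 0) → VC-HIT  vc=[14]
4: 0x23 (blk 8, set 0) → L1-HIT  vc=[14]
5: 0x3a (blk 14, set 0) → VC-HIT  vc=[8]
6: 0x20 (blk 8, set 0) → VC-HIT  vc=[14]
7: 0x21 (blk 8, set 0) → L1-HIT  vc=[14]
8: 0x3a (blk 14, set 0) → VC-HIT  vc=[8]
9: 0x23 (blk 8, set 0) → VC-HIT  vc=[14]
10: 0x21 (blk 8, set 0) → L1-HIT  vc=[14]
11: 0x38 (blk 14, set 0) → VC-HIT  vc=[8]
12: 0x3a (blk 14, set 0) → L1-HIT  vc=[8]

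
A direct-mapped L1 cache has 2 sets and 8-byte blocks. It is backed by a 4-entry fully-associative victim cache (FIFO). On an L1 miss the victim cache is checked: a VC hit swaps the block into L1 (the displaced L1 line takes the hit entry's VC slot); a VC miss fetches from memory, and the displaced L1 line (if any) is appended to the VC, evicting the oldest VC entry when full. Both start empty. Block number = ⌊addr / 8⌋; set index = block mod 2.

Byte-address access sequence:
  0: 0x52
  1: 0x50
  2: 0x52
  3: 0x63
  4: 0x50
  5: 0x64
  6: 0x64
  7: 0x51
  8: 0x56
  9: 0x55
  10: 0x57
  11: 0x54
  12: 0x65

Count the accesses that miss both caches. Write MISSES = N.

MISSES = 2

0: 0x52 (blk 10, set 0) → MISS  vc=[]
1: 0x50 (blk 10, set 0) → L1-HIT  vc=[]
2: 0x52 (blk 10, set 0) → L1-HIT  vc=[]
3: 0x63 (blk 12, set 0) → MISS  vc=[10]
4: 0x50 (blk 10, set 0) → VC-HIT  vc=[12]
5: 0x64 (blk 12, set 0) → VC-HIT  vc=[10]
6: 0x64 (blk 12, set 0) → L1-HIT  vc=[10]
7: 0x51 (blk 10, set 0) → VC-HIT  vc=[12]
8: 0x56 (blk 10, set 0) → L1-HIT  vc=[12]
9: 0x55 (blk 10, set 0) → L1-HIT  vc=[12]
10: 0x57 (blk 10, set 0) → L1-HIT  vc=[12]
11: 0x54 (blk 10, set 0) → L1-HIT  vc=[12]
12: 0x65 (blk 12, set 0) → VC-HIT  vc=[10]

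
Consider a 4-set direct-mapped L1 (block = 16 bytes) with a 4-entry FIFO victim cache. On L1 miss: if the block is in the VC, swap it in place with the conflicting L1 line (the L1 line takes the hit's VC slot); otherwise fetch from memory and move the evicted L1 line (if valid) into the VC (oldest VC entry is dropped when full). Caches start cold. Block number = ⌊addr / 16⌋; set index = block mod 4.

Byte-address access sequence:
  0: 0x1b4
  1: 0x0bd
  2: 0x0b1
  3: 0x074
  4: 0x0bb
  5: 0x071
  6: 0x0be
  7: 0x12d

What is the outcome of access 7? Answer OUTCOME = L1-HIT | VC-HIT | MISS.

0: 0x1b4 (blk 27, set 3) → MISS  vc=[]
1: 0xbd (blk 11, set 3) → MISS  vc=[27]
2: 0xb1 (blk 11, set 3) → L1-HIT  vc=[27]
3: 0x74 (blk 7, set 3) → MISS  vc=[27, 11]
4: 0xbb (blk 11, set 3) → VC-HIT  vc=[27, 7]
5: 0x71 (blk 7, set 3) → VC-HIT  vc=[27, 11]
6: 0xbe (blk 11, set 3) → VC-HIT  vc=[27, 7]
7: 0x12d (blk 18, set 2) → MISS  vc=[27, 7]

OUTCOME = MISS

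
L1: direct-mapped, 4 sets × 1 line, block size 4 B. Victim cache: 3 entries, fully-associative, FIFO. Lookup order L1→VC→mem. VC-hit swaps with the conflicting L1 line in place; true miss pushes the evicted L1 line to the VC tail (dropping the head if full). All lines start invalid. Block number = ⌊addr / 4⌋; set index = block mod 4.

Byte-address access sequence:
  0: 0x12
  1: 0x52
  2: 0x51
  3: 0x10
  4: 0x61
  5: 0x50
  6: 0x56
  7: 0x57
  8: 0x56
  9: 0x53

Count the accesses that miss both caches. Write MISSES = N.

MISSES = 4

  [0] addr=0x12 blk=4 s=0: MISS | VC []
  [1] addr=0x52 blk=20 s=0: MISS | VC [4]
  [2] addr=0x51 blk=20 s=0: L1-HIT | VC [4]
  [3] addr=0x10 blk=4 s=0: VC-HIT | VC [20]
  [4] addr=0x61 blk=24 s=0: MISS | VC [20, 4]
  [5] addr=0x50 blk=20 s=0: VC-HIT | VC [24, 4]
  [6] addr=0x56 blk=21 s=1: MISS | VC [24, 4]
  [7] addr=0x57 blk=21 s=1: L1-HIT | VC [24, 4]
  [8] addr=0x56 blk=21 s=1: L1-HIT | VC [24, 4]
  [9] addr=0x53 blk=20 s=0: L1-HIT | VC [24, 4]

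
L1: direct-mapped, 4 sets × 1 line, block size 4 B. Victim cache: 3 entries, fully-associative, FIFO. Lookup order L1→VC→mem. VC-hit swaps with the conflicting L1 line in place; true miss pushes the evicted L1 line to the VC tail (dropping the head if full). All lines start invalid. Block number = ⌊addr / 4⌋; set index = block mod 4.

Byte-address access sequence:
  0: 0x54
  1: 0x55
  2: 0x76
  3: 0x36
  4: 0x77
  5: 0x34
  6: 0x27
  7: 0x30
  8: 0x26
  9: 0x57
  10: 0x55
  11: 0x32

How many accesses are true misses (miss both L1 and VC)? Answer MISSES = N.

MISSES = 5

  [0] addr=0x54 blk=21 s=1: MISS | VC []
  [1] addr=0x55 blk=21 s=1: L1-HIT | VC []
  [2] addr=0x76 blk=29 s=1: MISS | VC [21]
  [3] addr=0x36 blk=13 s=1: MISS | VC [21, 29]
  [4] addr=0x77 blk=29 s=1: VC-HIT | VC [21, 13]
  [5] addr=0x34 blk=13 s=1: VC-HIT | VC [21, 29]
  [6] addr=0x27 blk=9 s=1: MISS | VC [21, 29, 13]
  [7] addr=0x30 blk=12 s=0: MISS | VC [21, 29, 13]
  [8] addr=0x26 blk=9 s=1: L1-HIT | VC [21, 29, 13]
  [9] addr=0x57 blk=21 s=1: VC-HIT | VC [9, 29, 13]
  [10] addr=0x55 blk=21 s=1: L1-HIT | VC [9, 29, 13]
  [11] addr=0x32 blk=12 s=0: L1-HIT | VC [9, 29, 13]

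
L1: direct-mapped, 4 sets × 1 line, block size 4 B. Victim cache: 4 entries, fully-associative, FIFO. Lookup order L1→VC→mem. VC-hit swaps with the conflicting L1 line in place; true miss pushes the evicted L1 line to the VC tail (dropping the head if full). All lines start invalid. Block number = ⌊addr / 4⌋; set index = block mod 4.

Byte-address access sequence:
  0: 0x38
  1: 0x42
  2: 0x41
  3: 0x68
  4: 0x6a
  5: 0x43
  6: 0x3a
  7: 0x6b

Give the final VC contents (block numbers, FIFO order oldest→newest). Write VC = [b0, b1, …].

VC = [14]

#0 0x38→b14/s2 MISS; vc=[]
#1 0x42→b16/s0 MISS; vc=[]
#2 0x41→b16/s0 L1-HIT; vc=[]
#3 0x68→b26/s2 MISS; vc=[14]
#4 0x6a→b26/s2 L1-HIT; vc=[14]
#5 0x43→b16/s0 L1-HIT; vc=[14]
#6 0x3a→b14/s2 VC-HIT; vc=[26]
#7 0x6b→b26/s2 VC-HIT; vc=[14]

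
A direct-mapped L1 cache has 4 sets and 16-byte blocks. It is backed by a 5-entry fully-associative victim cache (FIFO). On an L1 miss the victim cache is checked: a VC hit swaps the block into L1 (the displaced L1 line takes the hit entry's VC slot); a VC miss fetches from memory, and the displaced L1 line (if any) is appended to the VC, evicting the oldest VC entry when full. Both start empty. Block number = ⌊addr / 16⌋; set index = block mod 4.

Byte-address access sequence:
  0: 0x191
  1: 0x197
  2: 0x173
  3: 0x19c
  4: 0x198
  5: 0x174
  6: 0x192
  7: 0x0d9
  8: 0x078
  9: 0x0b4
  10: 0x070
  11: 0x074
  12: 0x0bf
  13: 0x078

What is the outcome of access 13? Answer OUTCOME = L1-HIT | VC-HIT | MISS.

OUTCOME = VC-HIT

#0 0x191→b25/s1 MISS; vc=[]
#1 0x197→b25/s1 L1-HIT; vc=[]
#2 0x173→b23/s3 MISS; vc=[]
#3 0x19c→b25/s1 L1-HIT; vc=[]
#4 0x198→b25/s1 L1-HIT; vc=[]
#5 0x174→b23/s3 L1-HIT; vc=[]
#6 0x192→b25/s1 L1-HIT; vc=[]
#7 0xd9→b13/s1 MISS; vc=[25]
#8 0x78→b7/s3 MISS; vc=[25,23]
#9 0xb4→b11/s3 MISS; vc=[25,23,7]
#10 0x70→b7/s3 VC-HIT; vc=[25,23,11]
#11 0x74→b7/s3 L1-HIT; vc=[25,23,11]
#12 0xbf→b11/s3 VC-HIT; vc=[25,23,7]
#13 0x78→b7/s3 VC-HIT; vc=[25,23,11]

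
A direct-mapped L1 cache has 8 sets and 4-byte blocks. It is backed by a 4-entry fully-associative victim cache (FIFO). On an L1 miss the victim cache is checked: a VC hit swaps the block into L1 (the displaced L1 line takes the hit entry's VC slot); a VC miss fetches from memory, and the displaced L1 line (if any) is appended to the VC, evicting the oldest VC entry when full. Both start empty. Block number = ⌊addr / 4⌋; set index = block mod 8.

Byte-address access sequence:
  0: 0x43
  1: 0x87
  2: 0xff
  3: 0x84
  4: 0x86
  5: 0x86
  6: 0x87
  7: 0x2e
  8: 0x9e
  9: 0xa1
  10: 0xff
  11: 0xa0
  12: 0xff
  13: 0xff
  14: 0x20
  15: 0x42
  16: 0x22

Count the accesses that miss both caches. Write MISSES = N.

0: 0x43 (blk 16, set 0) → MISS  vc=[]
1: 0x87 (blk 33, set 1) → MISS  vc=[]
2: 0xff (blk 63, set 7) → MISS  vc=[]
3: 0x84 (blk 33, set 1) → L1-HIT  vc=[]
4: 0x86 (blk 33, set 1) → L1-HIT  vc=[]
5: 0x86 (blk 33, set 1) → L1-HIT  vc=[]
6: 0x87 (blk 33, set 1) → L1-HIT  vc=[]
7: 0x2e (blk 11, set 3) → MISS  vc=[]
8: 0x9e (blk 39, set 7) → MISS  vc=[63]
9: 0xa1 (blk 40, set 0) → MISS  vc=[63, 16]
10: 0xff (blk 63, set 7) → VC-HIT  vc=[39, 16]
11: 0xa0 (blk 40, set 0) → L1-HIT  vc=[39, 16]
12: 0xff (blk 63, set 7) → L1-HIT  vc=[39, 16]
13: 0xff (blk 63, set 7) → L1-HIT  vc=[39, 16]
14: 0x20 (blk 8, set 0) → MISS  vc=[39, 16, 40]
15: 0x42 (blk 16, set 0) → VC-HIT  vc=[39, 8, 40]
16: 0x22 (blk 8, set 0) → VC-HIT  vc=[39, 16, 40]

MISSES = 7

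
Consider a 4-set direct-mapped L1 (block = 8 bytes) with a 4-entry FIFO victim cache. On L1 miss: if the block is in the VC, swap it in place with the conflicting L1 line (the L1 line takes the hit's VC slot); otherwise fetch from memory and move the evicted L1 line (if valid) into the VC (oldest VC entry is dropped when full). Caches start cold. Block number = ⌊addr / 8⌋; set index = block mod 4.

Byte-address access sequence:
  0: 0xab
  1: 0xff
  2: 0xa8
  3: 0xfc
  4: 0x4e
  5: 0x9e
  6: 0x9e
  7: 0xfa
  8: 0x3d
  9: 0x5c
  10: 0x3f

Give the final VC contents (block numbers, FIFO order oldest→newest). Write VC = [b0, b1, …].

VC = [21, 19, 31, 11]

  [0] addr=0xab blk=21 s=1: MISS | VC []
  [1] addr=0xff blk=31 s=3: MISS | VC []
  [2] addr=0xa8 blk=21 s=1: L1-HIT | VC []
  [3] addr=0xfc blk=31 s=3: L1-HIT | VC []
  [4] addr=0x4e blk=9 s=1: MISS | VC [21]
  [5] addr=0x9e blk=19 s=3: MISS | VC [21, 31]
  [6] addr=0x9e blk=19 s=3: L1-HIT | VC [21, 31]
  [7] addr=0xfa blk=31 s=3: VC-HIT | VC [21, 19]
  [8] addr=0x3d blk=7 s=3: MISS | VC [21, 19, 31]
  [9] addr=0x5c blk=11 s=3: MISS | VC [21, 19, 31, 7]
  [10] addr=0x3f blk=7 s=3: VC-HIT | VC [21, 19, 31, 11]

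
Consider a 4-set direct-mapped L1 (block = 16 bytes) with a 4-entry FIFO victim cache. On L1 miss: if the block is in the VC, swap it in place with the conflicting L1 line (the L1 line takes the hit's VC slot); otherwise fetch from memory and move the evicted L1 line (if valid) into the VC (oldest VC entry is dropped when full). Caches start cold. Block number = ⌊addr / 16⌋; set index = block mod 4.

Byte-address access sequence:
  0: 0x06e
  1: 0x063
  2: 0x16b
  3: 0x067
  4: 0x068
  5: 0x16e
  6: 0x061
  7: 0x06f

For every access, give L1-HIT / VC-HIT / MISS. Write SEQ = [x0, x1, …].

SEQ = [MISS, L1-HIT, MISS, VC-HIT, L1-HIT, VC-HIT, VC-HIT, L1-HIT]

0: 0x6e (blk 6, set 2) → MISS  vc=[]
1: 0x63 (blk 6, set 2) → L1-HIT  vc=[]
2: 0x16b (blk 22, set 2) → MISS  vc=[6]
3: 0x67 (blk 6, set 2) → VC-HIT  vc=[22]
4: 0x68 (blk 6, set 2) → L1-HIT  vc=[22]
5: 0x16e (blk 22, set 2) → VC-HIT  vc=[6]
6: 0x61 (blk 6, set 2) → VC-HIT  vc=[22]
7: 0x6f (blk 6, set 2) → L1-HIT  vc=[22]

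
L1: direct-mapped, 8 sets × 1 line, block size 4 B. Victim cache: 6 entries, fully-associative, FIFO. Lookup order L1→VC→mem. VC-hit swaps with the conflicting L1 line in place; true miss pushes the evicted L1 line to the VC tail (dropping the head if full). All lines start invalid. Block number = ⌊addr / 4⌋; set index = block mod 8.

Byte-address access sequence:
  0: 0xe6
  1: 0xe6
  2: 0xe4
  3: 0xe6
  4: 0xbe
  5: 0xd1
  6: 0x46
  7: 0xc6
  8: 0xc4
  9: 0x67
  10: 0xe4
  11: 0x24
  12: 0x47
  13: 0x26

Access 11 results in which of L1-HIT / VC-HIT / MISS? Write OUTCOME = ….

OUTCOME = MISS

  [0] addr=0xe6 blk=57 s=1: MISS | VC []
  [1] addr=0xe6 blk=57 s=1: L1-HIT | VC []
  [2] addr=0xe4 blk=57 s=1: L1-HIT | VC []
  [3] addr=0xe6 blk=57 s=1: L1-HIT | VC []
  [4] addr=0xbe blk=47 s=7: MISS | VC []
  [5] addr=0xd1 blk=52 s=4: MISS | VC []
  [6] addr=0x46 blk=17 s=1: MISS | VC [57]
  [7] addr=0xc6 blk=49 s=1: MISS | VC [57, 17]
  [8] addr=0xc4 blk=49 s=1: L1-HIT | VC [57, 17]
  [9] addr=0x67 blk=25 s=1: MISS | VC [57, 17, 49]
  [10] addr=0xe4 blk=57 s=1: VC-HIT | VC [25, 17, 49]
  [11] addr=0x24 blk=9 s=1: MISS | VC [25, 17, 49, 57]
  [12] addr=0x47 blk=17 s=1: VC-HIT | VC [25, 9, 49, 57]
  [13] addr=0x26 blk=9 s=1: VC-HIT | VC [25, 17, 49, 57]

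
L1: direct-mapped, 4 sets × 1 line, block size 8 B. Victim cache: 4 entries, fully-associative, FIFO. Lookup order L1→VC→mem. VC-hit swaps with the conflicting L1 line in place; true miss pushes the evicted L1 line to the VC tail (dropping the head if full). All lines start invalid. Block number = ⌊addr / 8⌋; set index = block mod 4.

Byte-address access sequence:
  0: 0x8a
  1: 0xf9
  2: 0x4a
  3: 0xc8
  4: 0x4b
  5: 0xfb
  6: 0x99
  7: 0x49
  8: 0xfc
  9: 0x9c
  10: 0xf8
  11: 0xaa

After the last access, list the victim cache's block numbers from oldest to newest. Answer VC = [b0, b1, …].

VC = [17, 25, 19, 9]

0: 0x8a (blk 17, set 1) → MISS  vc=[]
1: 0xf9 (blk 31, set 3) → MISS  vc=[]
2: 0x4a (blk 9, set 1) → MISS  vc=[17]
3: 0xc8 (blk 25, set 1) → MISS  vc=[17, 9]
4: 0x4b (blk 9, set 1) → VC-HIT  vc=[17, 25]
5: 0xfb (blk 31, set 3) → L1-HIT  vc=[17, 25]
6: 0x99 (blk 19, set 3) → MISS  vc=[17, 25, 31]
7: 0x49 (blk 9, set 1) → L1-HIT  vc=[17, 25, 31]
8: 0xfc (blk 31, set 3) → VC-HIT  vc=[17, 25, 19]
9: 0x9c (blk 19, set 3) → VC-HIT  vc=[17, 25, 31]
10: 0xf8 (blk 31, set 3) → VC-HIT  vc=[17, 25, 19]
11: 0xaa (blk 21, set 1) → MISS  vc=[17, 25, 19, 9]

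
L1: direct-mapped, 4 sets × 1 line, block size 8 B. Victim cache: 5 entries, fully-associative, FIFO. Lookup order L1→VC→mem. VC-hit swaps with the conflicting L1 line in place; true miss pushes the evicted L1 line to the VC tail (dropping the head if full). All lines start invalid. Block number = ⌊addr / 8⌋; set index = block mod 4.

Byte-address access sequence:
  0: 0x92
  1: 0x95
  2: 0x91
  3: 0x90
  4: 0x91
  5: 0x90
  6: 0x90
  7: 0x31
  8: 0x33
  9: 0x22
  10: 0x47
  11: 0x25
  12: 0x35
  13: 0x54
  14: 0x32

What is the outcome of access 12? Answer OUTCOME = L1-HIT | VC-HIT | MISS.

OUTCOME = L1-HIT

0: 0x92 (blk 18, set 2) → MISS  vc=[]
1: 0x95 (blk 18, set 2) → L1-HIT  vc=[]
2: 0x91 (blk 18, set 2) → L1-HIT  vc=[]
3: 0x90 (blk 18, set 2) → L1-HIT  vc=[]
4: 0x91 (blk 18, set 2) → L1-HIT  vc=[]
5: 0x90 (blk 18, set 2) → L1-HIT  vc=[]
6: 0x90 (blk 18, set 2) → L1-HIT  vc=[]
7: 0x31 (blk 6, set 2) → MISS  vc=[18]
8: 0x33 (blk 6, set 2) → L1-HIT  vc=[18]
9: 0x22 (blk 4, set 0) → MISS  vc=[18]
10: 0x47 (blk 8, set 0) → MISS  vc=[18, 4]
11: 0x25 (blk 4, set 0) → VC-HIT  vc=[18, 8]
12: 0x35 (blk 6, set 2) → L1-HIT  vc=[18, 8]
13: 0x54 (blk 10, set 2) → MISS  vc=[18, 8, 6]
14: 0x32 (blk 6, set 2) → VC-HIT  vc=[18, 8, 10]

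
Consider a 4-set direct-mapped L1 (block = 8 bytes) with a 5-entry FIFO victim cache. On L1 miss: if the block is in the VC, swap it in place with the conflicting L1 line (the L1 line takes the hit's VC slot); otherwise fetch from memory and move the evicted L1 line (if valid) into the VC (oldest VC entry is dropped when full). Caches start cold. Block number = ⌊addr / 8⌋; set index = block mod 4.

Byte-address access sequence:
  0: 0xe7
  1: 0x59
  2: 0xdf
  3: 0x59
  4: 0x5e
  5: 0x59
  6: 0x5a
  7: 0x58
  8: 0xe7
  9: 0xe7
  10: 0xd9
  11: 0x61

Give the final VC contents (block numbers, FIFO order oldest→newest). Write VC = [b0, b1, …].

  [0] addr=0xe7 blk=28 s=0: MISS | VC []
  [1] addr=0x59 blk=11 s=3: MISS | VC []
  [2] addr=0xdf blk=27 s=3: MISS | VC [11]
  [3] addr=0x59 blk=11 s=3: VC-HIT | VC [27]
  [4] addr=0x5e blk=11 s=3: L1-HIT | VC [27]
  [5] addr=0x59 blk=11 s=3: L1-HIT | VC [27]
  [6] addr=0x5a blk=11 s=3: L1-HIT | VC [27]
  [7] addr=0x58 blk=11 s=3: L1-HIT | VC [27]
  [8] addr=0xe7 blk=28 s=0: L1-HIT | VC [27]
  [9] addr=0xe7 blk=28 s=0: L1-HIT | VC [27]
  [10] addr=0xd9 blk=27 s=3: VC-HIT | VC [11]
  [11] addr=0x61 blk=12 s=0: MISS | VC [11, 28]

VC = [11, 28]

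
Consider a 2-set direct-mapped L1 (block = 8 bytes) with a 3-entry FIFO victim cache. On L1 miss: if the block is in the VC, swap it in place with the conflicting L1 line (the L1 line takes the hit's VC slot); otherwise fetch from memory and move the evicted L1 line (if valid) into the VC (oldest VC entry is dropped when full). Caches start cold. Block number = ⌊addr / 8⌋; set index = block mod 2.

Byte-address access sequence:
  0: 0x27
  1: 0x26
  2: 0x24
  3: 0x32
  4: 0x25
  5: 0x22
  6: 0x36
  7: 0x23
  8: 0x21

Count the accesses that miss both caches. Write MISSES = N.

  [0] addr=0x27 blk=4 s=0: MISS | VC []
  [1] addr=0x26 blk=4 s=0: L1-HIT | VC []
  [2] addr=0x24 blk=4 s=0: L1-HIT | VC []
  [3] addr=0x32 blk=6 s=0: MISS | VC [4]
  [4] addr=0x25 blk=4 s=0: VC-HIT | VC [6]
  [5] addr=0x22 blk=4 s=0: L1-HIT | VC [6]
  [6] addr=0x36 blk=6 s=0: VC-HIT | VC [4]
  [7] addr=0x23 blk=4 s=0: VC-HIT | VC [6]
  [8] addr=0x21 blk=4 s=0: L1-HIT | VC [6]

MISSES = 2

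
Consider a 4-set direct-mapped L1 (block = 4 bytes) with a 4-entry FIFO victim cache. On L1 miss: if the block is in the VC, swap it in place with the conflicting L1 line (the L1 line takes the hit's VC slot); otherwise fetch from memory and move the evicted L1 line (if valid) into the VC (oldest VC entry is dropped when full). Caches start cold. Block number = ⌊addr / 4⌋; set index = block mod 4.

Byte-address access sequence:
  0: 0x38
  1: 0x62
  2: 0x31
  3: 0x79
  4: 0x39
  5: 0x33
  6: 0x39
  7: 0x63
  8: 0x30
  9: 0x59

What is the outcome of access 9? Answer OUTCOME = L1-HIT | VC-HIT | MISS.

OUTCOME = MISS

0: 0x38 (blk 14, set 2) → MISS  vc=[]
1: 0x62 (blk 24, set 0) → MISS  vc=[]
2: 0x31 (blk 12, set 0) → MISS  vc=[24]
3: 0x79 (blk 30, set 2) → MISS  vc=[24, 14]
4: 0x39 (blk 14, set 2) → VC-HIT  vc=[24, 30]
5: 0x33 (blk 12, set 0) → L1-HIT  vc=[24, 30]
6: 0x39 (blk 14, set 2) → L1-HIT  vc=[24, 30]
7: 0x63 (blk 24, set 0) → VC-HIT  vc=[12, 30]
8: 0x30 (blk 12, set 0) → VC-HIT  vc=[24, 30]
9: 0x59 (blk 22, set 2) → MISS  vc=[24, 30, 14]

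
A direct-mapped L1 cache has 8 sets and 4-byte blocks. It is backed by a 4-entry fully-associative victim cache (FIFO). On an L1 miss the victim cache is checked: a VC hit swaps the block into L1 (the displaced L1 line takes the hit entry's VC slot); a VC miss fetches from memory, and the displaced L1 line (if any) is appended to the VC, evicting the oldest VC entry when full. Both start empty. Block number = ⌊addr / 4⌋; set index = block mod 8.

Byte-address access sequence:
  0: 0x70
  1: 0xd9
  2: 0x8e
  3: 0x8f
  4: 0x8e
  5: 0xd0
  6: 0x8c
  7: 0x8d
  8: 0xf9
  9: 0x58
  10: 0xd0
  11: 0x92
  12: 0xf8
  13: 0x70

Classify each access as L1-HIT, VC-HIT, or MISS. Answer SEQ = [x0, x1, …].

SEQ = [MISS, MISS, MISS, L1-HIT, L1-HIT, MISS, L1-HIT, L1-HIT, MISS, MISS, L1-HIT, MISS, VC-HIT, VC-HIT]

  [0] addr=0x70 blk=28 s=4: MISS | VC []
  [1] addr=0xd9 blk=54 s=6: MISS | VC []
  [2] addr=0x8e blk=35 s=3: MISS | VC []
  [3] addr=0x8f blk=35 s=3: L1-HIT | VC []
  [4] addr=0x8e blk=35 s=3: L1-HIT | VC []
  [5] addr=0xd0 blk=52 s=4: MISS | VC [28]
  [6] addr=0x8c blk=35 s=3: L1-HIT | VC [28]
  [7] addr=0x8d blk=35 s=3: L1-HIT | VC [28]
  [8] addr=0xf9 blk=62 s=6: MISS | VC [28, 54]
  [9] addr=0x58 blk=22 s=6: MISS | VC [28, 54, 62]
  [10] addr=0xd0 blk=52 s=4: L1-HIT | VC [28, 54, 62]
  [11] addr=0x92 blk=36 s=4: MISS | VC [28, 54, 62, 52]
  [12] addr=0xf8 blk=62 s=6: VC-HIT | VC [28, 54, 22, 52]
  [13] addr=0x70 blk=28 s=4: VC-HIT | VC [36, 54, 22, 52]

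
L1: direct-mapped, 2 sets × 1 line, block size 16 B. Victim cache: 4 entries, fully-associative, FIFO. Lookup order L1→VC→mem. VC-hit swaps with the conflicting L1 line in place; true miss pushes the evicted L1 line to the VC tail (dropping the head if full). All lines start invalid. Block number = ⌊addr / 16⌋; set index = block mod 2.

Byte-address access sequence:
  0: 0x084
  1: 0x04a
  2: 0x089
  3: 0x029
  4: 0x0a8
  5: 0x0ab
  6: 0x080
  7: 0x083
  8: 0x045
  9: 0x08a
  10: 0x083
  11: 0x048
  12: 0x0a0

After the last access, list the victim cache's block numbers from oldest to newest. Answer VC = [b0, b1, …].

#0 0x84→b8/s0 MISS; vc=[]
#1 0x4a→b4/s0 MISS; vc=[8]
#2 0x89→b8/s0 VC-HIT; vc=[4]
#3 0x29→b2/s0 MISS; vc=[4,8]
#4 0xa8→b10/s0 MISS; vc=[4,8,2]
#5 0xab→b10/s0 L1-HIT; vc=[4,8,2]
#6 0x80→b8/s0 VC-HIT; vc=[4,10,2]
#7 0x83→b8/s0 L1-HIT; vc=[4,10,2]
#8 0x45→b4/s0 VC-HIT; vc=[8,10,2]
#9 0x8a→b8/s0 VC-HIT; vc=[4,10,2]
#10 0x83→b8/s0 L1-HIT; vc=[4,10,2]
#11 0x48→b4/s0 VC-HIT; vc=[8,10,2]
#12 0xa0→b10/s0 VC-HIT; vc=[8,4,2]

VC = [8, 4, 2]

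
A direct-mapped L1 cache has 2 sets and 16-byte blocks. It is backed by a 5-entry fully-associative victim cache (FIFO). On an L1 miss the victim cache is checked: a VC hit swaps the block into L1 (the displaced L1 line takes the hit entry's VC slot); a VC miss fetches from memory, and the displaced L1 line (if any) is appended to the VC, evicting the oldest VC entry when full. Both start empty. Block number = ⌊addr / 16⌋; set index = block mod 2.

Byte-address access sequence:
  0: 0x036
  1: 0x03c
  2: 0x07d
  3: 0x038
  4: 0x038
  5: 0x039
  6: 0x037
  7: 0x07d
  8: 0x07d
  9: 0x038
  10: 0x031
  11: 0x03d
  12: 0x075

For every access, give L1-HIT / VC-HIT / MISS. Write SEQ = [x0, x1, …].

0: 0x36 (blk 3, set 1) → MISS  vc=[]
1: 0x3c (blk 3, set 1) → L1-HIT  vc=[]
2: 0x7d (blk 7, set 1) → MISS  vc=[3]
3: 0x38 (blk 3, set 1) → VC-HIT  vc=[7]
4: 0x38 (blk 3, set 1) → L1-HIT  vc=[7]
5: 0x39 (blk 3, set 1) → L1-HIT  vc=[7]
6: 0x37 (blk 3, set 1) → L1-HIT  vc=[7]
7: 0x7d (blk 7, set 1) → VC-HIT  vc=[3]
8: 0x7d (blk 7, set 1) → L1-HIT  vc=[3]
9: 0x38 (blk 3, set 1) → VC-HIT  vc=[7]
10: 0x31 (blk 3, set 1) → L1-HIT  vc=[7]
11: 0x3d (blk 3, set 1) → L1-HIT  vc=[7]
12: 0x75 (blk 7, set 1) → VC-HIT  vc=[3]

SEQ = [MISS, L1-HIT, MISS, VC-HIT, L1-HIT, L1-HIT, L1-HIT, VC-HIT, L1-HIT, VC-HIT, L1-HIT, L1-HIT, VC-HIT]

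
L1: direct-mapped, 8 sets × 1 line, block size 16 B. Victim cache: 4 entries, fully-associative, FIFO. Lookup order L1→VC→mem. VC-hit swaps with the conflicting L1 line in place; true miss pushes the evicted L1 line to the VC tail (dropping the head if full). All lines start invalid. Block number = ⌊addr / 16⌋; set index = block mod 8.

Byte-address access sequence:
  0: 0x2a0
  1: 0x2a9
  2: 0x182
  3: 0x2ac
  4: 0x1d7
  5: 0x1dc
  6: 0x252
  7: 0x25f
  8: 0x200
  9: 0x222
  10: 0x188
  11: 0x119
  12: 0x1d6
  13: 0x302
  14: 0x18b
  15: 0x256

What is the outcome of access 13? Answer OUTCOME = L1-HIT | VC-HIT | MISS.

OUTCOME = MISS

0: 0x2a0 (blk 42, set 2) → MISS  vc=[]
1: 0x2a9 (blk 42, set 2) → L1-HIT  vc=[]
2: 0x182 (blk 24, set 0) → MISS  vc=[]
3: 0x2ac (blk 42, set 2) → L1-HIT  vc=[]
4: 0x1d7 (blk 29, set 5) → MISS  vc=[]
5: 0x1dc (blk 29, set 5) → L1-HIT  vc=[]
6: 0x252 (blk 37, set 5) → MISS  vc=[29]
7: 0x25f (blk 37, set 5) → L1-HIT  vc=[29]
8: 0x200 (blk 32, set 0) → MISS  vc=[29, 24]
9: 0x222 (blk 34, set 2) → MISS  vc=[29, 24, 42]
10: 0x188 (blk 24, set 0) → VC-HIT  vc=[29, 32, 42]
11: 0x119 (blk 17, set 1) → MISS  vc=[29, 32, 42]
12: 0x1d6 (blk 29, set 5) → VC-HIT  vc=[37, 32, 42]
13: 0x302 (blk 48, set 0) → MISS  vc=[37, 32, 42, 24]
14: 0x18b (blk 24, set 0) → VC-HIT  vc=[37, 32, 42, 48]
15: 0x256 (blk 37, set 5) → VC-HIT  vc=[29, 32, 42, 48]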